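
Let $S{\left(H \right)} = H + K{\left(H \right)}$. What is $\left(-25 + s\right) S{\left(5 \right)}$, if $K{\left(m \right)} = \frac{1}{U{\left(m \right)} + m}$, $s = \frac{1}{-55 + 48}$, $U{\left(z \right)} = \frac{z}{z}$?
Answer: $- \frac{2728}{21} \approx -129.9$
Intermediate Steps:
$U{\left(z \right)} = 1$
$s = - \frac{1}{7}$ ($s = \frac{1}{-7} = - \frac{1}{7} \approx -0.14286$)
$K{\left(m \right)} = \frac{1}{1 + m}$
$S{\left(H \right)} = H + \frac{1}{1 + H}$
$\left(-25 + s\right) S{\left(5 \right)} = \left(-25 - \frac{1}{7}\right) \frac{1 + 5 \left(1 + 5\right)}{1 + 5} = - \frac{176 \frac{1 + 5 \cdot 6}{6}}{7} = - \frac{176 \frac{1 + 30}{6}}{7} = - \frac{176 \cdot \frac{1}{6} \cdot 31}{7} = \left(- \frac{176}{7}\right) \frac{31}{6} = - \frac{2728}{21}$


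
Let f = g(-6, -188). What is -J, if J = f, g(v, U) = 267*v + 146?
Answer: 1456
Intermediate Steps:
g(v, U) = 146 + 267*v
f = -1456 (f = 146 + 267*(-6) = 146 - 1602 = -1456)
J = -1456
-J = -1*(-1456) = 1456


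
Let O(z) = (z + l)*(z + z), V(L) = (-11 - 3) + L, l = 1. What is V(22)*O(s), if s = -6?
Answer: 480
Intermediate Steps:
V(L) = -14 + L
O(z) = 2*z*(1 + z) (O(z) = (z + 1)*(z + z) = (1 + z)*(2*z) = 2*z*(1 + z))
V(22)*O(s) = (-14 + 22)*(2*(-6)*(1 - 6)) = 8*(2*(-6)*(-5)) = 8*60 = 480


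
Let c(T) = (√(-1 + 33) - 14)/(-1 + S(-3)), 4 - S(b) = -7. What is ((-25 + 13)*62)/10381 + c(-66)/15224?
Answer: -56705947/790201720 + √2/38060 ≈ -0.071724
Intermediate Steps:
S(b) = 11 (S(b) = 4 - 1*(-7) = 4 + 7 = 11)
c(T) = -7/5 + 2*√2/5 (c(T) = (√(-1 + 33) - 14)/(-1 + 11) = (√32 - 14)/10 = (4*√2 - 14)*(⅒) = (-14 + 4*√2)*(⅒) = -7/5 + 2*√2/5)
((-25 + 13)*62)/10381 + c(-66)/15224 = ((-25 + 13)*62)/10381 + (-7/5 + 2*√2/5)/15224 = -12*62*(1/10381) + (-7/5 + 2*√2/5)*(1/15224) = -744*1/10381 + (-7/76120 + √2/38060) = -744/10381 + (-7/76120 + √2/38060) = -56705947/790201720 + √2/38060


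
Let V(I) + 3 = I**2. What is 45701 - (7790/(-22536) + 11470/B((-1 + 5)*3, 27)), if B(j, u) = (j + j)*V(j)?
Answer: 1344525267/29422 ≈ 45698.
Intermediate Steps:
V(I) = -3 + I**2
B(j, u) = 2*j*(-3 + j**2) (B(j, u) = (j + j)*(-3 + j**2) = (2*j)*(-3 + j**2) = 2*j*(-3 + j**2))
45701 - (7790/(-22536) + 11470/B((-1 + 5)*3, 27)) = 45701 - (7790/(-22536) + 11470/((2*((-1 + 5)*3)*(-3 + ((-1 + 5)*3)**2)))) = 45701 - (7790*(-1/22536) + 11470/((2*(4*3)*(-3 + (4*3)**2)))) = 45701 - (-3895/11268 + 11470/((2*12*(-3 + 12**2)))) = 45701 - (-3895/11268 + 11470/((2*12*(-3 + 144)))) = 45701 - (-3895/11268 + 11470/((2*12*141))) = 45701 - (-3895/11268 + 11470/3384) = 45701 - (-3895/11268 + 11470*(1/3384)) = 45701 - (-3895/11268 + 5735/1692) = 45701 - 1*89555/29422 = 45701 - 89555/29422 = 1344525267/29422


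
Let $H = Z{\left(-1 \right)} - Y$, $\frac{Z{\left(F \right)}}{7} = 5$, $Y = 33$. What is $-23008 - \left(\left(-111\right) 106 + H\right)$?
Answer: $-11244$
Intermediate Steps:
$Z{\left(F \right)} = 35$ ($Z{\left(F \right)} = 7 \cdot 5 = 35$)
$H = 2$ ($H = 35 - 33 = 2$)
$-23008 - \left(\left(-111\right) 106 + H\right) = -23008 - \left(\left(-111\right) 106 + 2\right) = -23008 - \left(-11766 + 2\right) = -23008 - -11764 = -23008 + 11764 = -11244$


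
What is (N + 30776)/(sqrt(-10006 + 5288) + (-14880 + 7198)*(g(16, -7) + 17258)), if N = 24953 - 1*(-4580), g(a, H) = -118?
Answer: -1323475778220/2889475327245853 - 20103*I*sqrt(4718)/5778950654491706 ≈ -0.00045803 - 2.3894e-10*I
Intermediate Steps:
N = 29533 (N = 24953 + 4580 = 29533)
(N + 30776)/(sqrt(-10006 + 5288) + (-14880 + 7198)*(g(16, -7) + 17258)) = (29533 + 30776)/(sqrt(-10006 + 5288) + (-14880 + 7198)*(-118 + 17258)) = 60309/(sqrt(-4718) - 7682*17140) = 60309/(I*sqrt(4718) - 131669480) = 60309/(-131669480 + I*sqrt(4718))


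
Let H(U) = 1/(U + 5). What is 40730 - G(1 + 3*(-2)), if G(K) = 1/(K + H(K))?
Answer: 40730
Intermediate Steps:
H(U) = 1/(5 + U)
G(K) = 1/(K + 1/(5 + K))
40730 - G(1 + 3*(-2)) = 40730 - (5 + (1 + 3*(-2)))/(1 + (1 + 3*(-2))*(5 + (1 + 3*(-2)))) = 40730 - (5 + (1 - 6))/(1 + (1 - 6)*(5 + (1 - 6))) = 40730 - (5 - 5)/(1 - 5*(5 - 5)) = 40730 - 0/(1 - 5*0) = 40730 - 0/(1 + 0) = 40730 - 0/1 = 40730 - 0 = 40730 - 1*0 = 40730 + 0 = 40730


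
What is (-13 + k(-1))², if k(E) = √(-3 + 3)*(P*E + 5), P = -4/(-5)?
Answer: 169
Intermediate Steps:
P = ⅘ (P = -4*(-⅕) = ⅘ ≈ 0.80000)
k(E) = 0 (k(E) = √(-3 + 3)*(4*E/5 + 5) = √0*(5 + 4*E/5) = 0*(5 + 4*E/5) = 0)
(-13 + k(-1))² = (-13 + 0)² = (-13)² = 169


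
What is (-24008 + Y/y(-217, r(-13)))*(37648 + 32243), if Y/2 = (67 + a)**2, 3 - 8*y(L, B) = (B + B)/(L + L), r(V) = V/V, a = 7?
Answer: 58698934824/163 ≈ 3.6012e+8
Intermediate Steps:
r(V) = 1
y(L, B) = 3/8 - B/(8*L) (y(L, B) = 3/8 - (B + B)/(8*(L + L)) = 3/8 - 2*B/(8*(2*L)) = 3/8 - 2*B*1/(2*L)/8 = 3/8 - B/(8*L))
Y = 10952 (Y = 2*(67 + 7)**2 = 2*74**2 = 2*5476 = 10952)
(-24008 + Y/y(-217, r(-13)))*(37648 + 32243) = (-24008 + 10952/(((1/8)*(-1*1 + 3*(-217))/(-217))))*(37648 + 32243) = (-24008 + 10952/(((1/8)*(-1/217)*(-1 - 651))))*69891 = (-24008 + 10952/(((1/8)*(-1/217)*(-652))))*69891 = (-24008 + 10952/(163/434))*69891 = (-24008 + 10952*(434/163))*69891 = (-24008 + 4753168/163)*69891 = (839864/163)*69891 = 58698934824/163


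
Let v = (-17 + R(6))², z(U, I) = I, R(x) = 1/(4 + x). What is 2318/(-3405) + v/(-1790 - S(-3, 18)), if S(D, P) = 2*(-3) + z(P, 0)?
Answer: -102156281/121490400 ≈ -0.84086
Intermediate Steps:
S(D, P) = -6 (S(D, P) = 2*(-3) + 0 = -6 + 0 = -6)
v = 28561/100 (v = (-17 + 1/(4 + 6))² = (-17 + 1/10)² = (-17 + ⅒)² = (-169/10)² = 28561/100 ≈ 285.61)
2318/(-3405) + v/(-1790 - S(-3, 18)) = 2318/(-3405) + 28561/(100*(-1790 - 1*(-6))) = 2318*(-1/3405) + 28561/(100*(-1790 + 6)) = -2318/3405 + (28561/100)/(-1784) = -2318/3405 + (28561/100)*(-1/1784) = -2318/3405 - 28561/178400 = -102156281/121490400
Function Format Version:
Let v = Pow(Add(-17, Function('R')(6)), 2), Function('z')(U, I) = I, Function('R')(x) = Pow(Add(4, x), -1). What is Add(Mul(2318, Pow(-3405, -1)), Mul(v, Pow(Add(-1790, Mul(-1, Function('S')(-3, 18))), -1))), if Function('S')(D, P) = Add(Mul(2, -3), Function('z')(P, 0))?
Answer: Rational(-102156281, 121490400) ≈ -0.84086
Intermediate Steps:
Function('S')(D, P) = -6 (Function('S')(D, P) = Add(Mul(2, -3), 0) = Add(-6, 0) = -6)
v = Rational(28561, 100) (v = Pow(Add(-17, Pow(Add(4, 6), -1)), 2) = Pow(Add(-17, Pow(10, -1)), 2) = Pow(Add(-17, Rational(1, 10)), 2) = Pow(Rational(-169, 10), 2) = Rational(28561, 100) ≈ 285.61)
Add(Mul(2318, Pow(-3405, -1)), Mul(v, Pow(Add(-1790, Mul(-1, Function('S')(-3, 18))), -1))) = Add(Mul(2318, Pow(-3405, -1)), Mul(Rational(28561, 100), Pow(Add(-1790, Mul(-1, -6)), -1))) = Add(Mul(2318, Rational(-1, 3405)), Mul(Rational(28561, 100), Pow(Add(-1790, 6), -1))) = Add(Rational(-2318, 3405), Mul(Rational(28561, 100), Pow(-1784, -1))) = Add(Rational(-2318, 3405), Mul(Rational(28561, 100), Rational(-1, 1784))) = Add(Rational(-2318, 3405), Rational(-28561, 178400)) = Rational(-102156281, 121490400)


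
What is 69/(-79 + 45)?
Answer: -69/34 ≈ -2.0294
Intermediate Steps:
69/(-79 + 45) = 69/(-34) = -1/34*69 = -69/34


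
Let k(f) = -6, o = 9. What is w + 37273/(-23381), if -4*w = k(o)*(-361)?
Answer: -25396169/46762 ≈ -543.09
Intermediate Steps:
w = -1083/2 (w = -(-3)*(-361)/2 = -¼*2166 = -1083/2 ≈ -541.50)
w + 37273/(-23381) = -1083/2 + 37273/(-23381) = -1083/2 + 37273*(-1/23381) = -1083/2 - 37273/23381 = -25396169/46762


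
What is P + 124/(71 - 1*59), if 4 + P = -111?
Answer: -314/3 ≈ -104.67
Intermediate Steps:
P = -115 (P = -4 - 111 = -115)
P + 124/(71 - 1*59) = -115 + 124/(71 - 1*59) = -115 + 124/(71 - 59) = -115 + 124/12 = -115 + (1/12)*124 = -115 + 31/3 = -314/3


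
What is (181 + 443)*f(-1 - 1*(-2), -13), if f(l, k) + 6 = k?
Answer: -11856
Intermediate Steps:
f(l, k) = -6 + k
(181 + 443)*f(-1 - 1*(-2), -13) = (181 + 443)*(-6 - 13) = 624*(-19) = -11856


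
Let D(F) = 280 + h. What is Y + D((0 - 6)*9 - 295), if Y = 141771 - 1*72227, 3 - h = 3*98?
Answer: 69533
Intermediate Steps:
h = -291 (h = 3 - 3*98 = 3 - 1*294 = 3 - 294 = -291)
D(F) = -11 (D(F) = 280 - 291 = -11)
Y = 69544 (Y = 141771 - 72227 = 69544)
Y + D((0 - 6)*9 - 295) = 69544 - 11 = 69533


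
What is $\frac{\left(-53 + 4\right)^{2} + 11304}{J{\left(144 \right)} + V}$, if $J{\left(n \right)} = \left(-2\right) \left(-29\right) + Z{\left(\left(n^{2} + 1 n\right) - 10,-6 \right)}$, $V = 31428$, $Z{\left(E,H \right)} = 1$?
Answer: $\frac{13705}{31487} \approx 0.43526$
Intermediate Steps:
$J{\left(n \right)} = 59$ ($J{\left(n \right)} = \left(-2\right) \left(-29\right) + 1 = 58 + 1 = 59$)
$\frac{\left(-53 + 4\right)^{2} + 11304}{J{\left(144 \right)} + V} = \frac{\left(-53 + 4\right)^{2} + 11304}{59 + 31428} = \frac{\left(-49\right)^{2} + 11304}{31487} = \left(2401 + 11304\right) \frac{1}{31487} = 13705 \cdot \frac{1}{31487} = \frac{13705}{31487}$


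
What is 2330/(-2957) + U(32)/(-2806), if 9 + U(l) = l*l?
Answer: -9539335/8297342 ≈ -1.1497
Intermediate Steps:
U(l) = -9 + l**2 (U(l) = -9 + l*l = -9 + l**2)
2330/(-2957) + U(32)/(-2806) = 2330/(-2957) + (-9 + 32**2)/(-2806) = 2330*(-1/2957) + (-9 + 1024)*(-1/2806) = -2330/2957 + 1015*(-1/2806) = -2330/2957 - 1015/2806 = -9539335/8297342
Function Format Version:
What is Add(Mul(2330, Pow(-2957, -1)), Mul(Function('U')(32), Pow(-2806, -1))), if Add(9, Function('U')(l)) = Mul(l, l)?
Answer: Rational(-9539335, 8297342) ≈ -1.1497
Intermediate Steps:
Function('U')(l) = Add(-9, Pow(l, 2)) (Function('U')(l) = Add(-9, Mul(l, l)) = Add(-9, Pow(l, 2)))
Add(Mul(2330, Pow(-2957, -1)), Mul(Function('U')(32), Pow(-2806, -1))) = Add(Mul(2330, Pow(-2957, -1)), Mul(Add(-9, Pow(32, 2)), Pow(-2806, -1))) = Add(Mul(2330, Rational(-1, 2957)), Mul(Add(-9, 1024), Rational(-1, 2806))) = Add(Rational(-2330, 2957), Mul(1015, Rational(-1, 2806))) = Add(Rational(-2330, 2957), Rational(-1015, 2806)) = Rational(-9539335, 8297342)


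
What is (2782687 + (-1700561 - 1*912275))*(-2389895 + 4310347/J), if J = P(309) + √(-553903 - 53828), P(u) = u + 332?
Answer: 169851*(-2389895*√607731 + 1527612348*I)/(√607731 - 641*I) ≈ -4.0547e+11 - 5.6031e+8*I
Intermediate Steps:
P(u) = 332 + u
J = 641 + I*√607731 (J = (332 + 309) + √(-553903 - 53828) = 641 + √(-607731) = 641 + I*√607731 ≈ 641.0 + 779.57*I)
(2782687 + (-1700561 - 1*912275))*(-2389895 + 4310347/J) = (2782687 + (-1700561 - 1*912275))*(-2389895 + 4310347/(641 + I*√607731)) = (2782687 + (-1700561 - 912275))*(-2389895 + 4310347/(641 + I*√607731)) = (2782687 - 2612836)*(-2389895 + 4310347/(641 + I*√607731)) = 169851*(-2389895 + 4310347/(641 + I*√607731)) = -405926055645 + 732116748297/(641 + I*√607731)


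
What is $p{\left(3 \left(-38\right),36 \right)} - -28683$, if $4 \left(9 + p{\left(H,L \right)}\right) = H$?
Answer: $\frac{57291}{2} \approx 28646.0$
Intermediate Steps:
$p{\left(H,L \right)} = -9 + \frac{H}{4}$
$p{\left(3 \left(-38\right),36 \right)} - -28683 = \left(-9 + \frac{3 \left(-38\right)}{4}\right) - -28683 = \left(-9 + \frac{1}{4} \left(-114\right)\right) + 28683 = \left(-9 - \frac{57}{2}\right) + 28683 = - \frac{75}{2} + 28683 = \frac{57291}{2}$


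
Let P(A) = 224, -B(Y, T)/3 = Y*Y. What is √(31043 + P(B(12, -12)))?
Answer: √31267 ≈ 176.82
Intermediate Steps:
B(Y, T) = -3*Y² (B(Y, T) = -3*Y*Y = -3*Y²)
√(31043 + P(B(12, -12))) = √(31043 + 224) = √31267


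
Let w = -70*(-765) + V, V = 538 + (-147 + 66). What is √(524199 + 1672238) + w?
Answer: 54007 + √2196437 ≈ 55489.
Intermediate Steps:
V = 457 (V = 538 - 81 = 457)
w = 54007 (w = -70*(-765) + 457 = 53550 + 457 = 54007)
√(524199 + 1672238) + w = √(524199 + 1672238) + 54007 = √2196437 + 54007 = 54007 + √2196437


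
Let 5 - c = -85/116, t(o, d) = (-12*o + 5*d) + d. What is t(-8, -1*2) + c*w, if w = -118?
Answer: -34363/58 ≈ -592.47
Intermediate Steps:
t(o, d) = -12*o + 6*d
c = 665/116 (c = 5 - (-85)/116 = 5 - 1*(-85/116) = 5 + 85/116 = 665/116 ≈ 5.7328)
t(-8, -1*2) + c*w = (-12*(-8) + 6*(-1*2)) + (665/116)*(-118) = (96 + 6*(-2)) - 39235/58 = (96 - 12) - 39235/58 = 84 - 39235/58 = -34363/58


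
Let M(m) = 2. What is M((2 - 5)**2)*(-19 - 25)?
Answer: -88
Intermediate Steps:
M((2 - 5)**2)*(-19 - 25) = 2*(-19 - 25) = 2*(-44) = -88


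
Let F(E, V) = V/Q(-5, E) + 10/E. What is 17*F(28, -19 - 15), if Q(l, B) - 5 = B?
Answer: -5287/462 ≈ -11.444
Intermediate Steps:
Q(l, B) = 5 + B
F(E, V) = 10/E + V/(5 + E) (F(E, V) = V/(5 + E) + 10/E = 10/E + V/(5 + E))
17*F(28, -19 - 15) = 17*(10/28 + (-19 - 15)/(5 + 28)) = 17*(10*(1/28) - 34/33) = 17*(5/14 - 34*1/33) = 17*(5/14 - 34/33) = 17*(-311/462) = -5287/462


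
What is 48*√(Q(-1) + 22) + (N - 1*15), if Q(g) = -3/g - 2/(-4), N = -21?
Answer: -36 + 24*√102 ≈ 206.39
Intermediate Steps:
Q(g) = ½ - 3/g (Q(g) = -3/g - 2*(-¼) = -3/g + ½ = ½ - 3/g)
48*√(Q(-1) + 22) + (N - 1*15) = 48*√((½)*(-6 - 1)/(-1) + 22) + (-21 - 1*15) = 48*√((½)*(-1)*(-7) + 22) + (-21 - 15) = 48*√(7/2 + 22) - 36 = 48*√(51/2) - 36 = 48*(√102/2) - 36 = 24*√102 - 36 = -36 + 24*√102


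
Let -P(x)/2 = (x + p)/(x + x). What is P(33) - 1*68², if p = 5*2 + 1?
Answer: -13876/3 ≈ -4625.3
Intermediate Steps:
p = 11 (p = 10 + 1 = 11)
P(x) = -(11 + x)/x (P(x) = -2*(x + 11)/(x + x) = -2*(11 + x)/(2*x) = -2*(11 + x)*1/(2*x) = -(11 + x)/x)
P(33) - 1*68² = (-11 - 1*33)/33 - 1*68² = (-11 - 33)/33 - 1*4624 = (1/33)*(-44) - 4624 = -4/3 - 4624 = -13876/3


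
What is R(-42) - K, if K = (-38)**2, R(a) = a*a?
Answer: 320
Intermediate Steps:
R(a) = a**2
K = 1444
R(-42) - K = (-42)**2 - 1*1444 = 1764 - 1444 = 320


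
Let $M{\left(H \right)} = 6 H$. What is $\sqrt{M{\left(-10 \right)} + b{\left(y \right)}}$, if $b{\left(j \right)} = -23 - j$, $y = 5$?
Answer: $2 i \sqrt{22} \approx 9.3808 i$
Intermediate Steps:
$\sqrt{M{\left(-10 \right)} + b{\left(y \right)}} = \sqrt{6 \left(-10\right) - 28} = \sqrt{-60 - 28} = \sqrt{-88} = 2 i \sqrt{22}$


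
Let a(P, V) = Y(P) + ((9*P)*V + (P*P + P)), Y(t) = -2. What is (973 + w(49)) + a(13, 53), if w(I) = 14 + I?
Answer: 7417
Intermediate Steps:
a(P, V) = -2 + P + P² + 9*P*V (a(P, V) = -2 + ((9*P)*V + (P*P + P)) = -2 + (9*P*V + (P² + P)) = -2 + (9*P*V + (P + P²)) = -2 + (P + P² + 9*P*V) = -2 + P + P² + 9*P*V)
(973 + w(49)) + a(13, 53) = (973 + (14 + 49)) + (-2 + 13 + 13² + 9*13*53) = (973 + 63) + (-2 + 13 + 169 + 6201) = 1036 + 6381 = 7417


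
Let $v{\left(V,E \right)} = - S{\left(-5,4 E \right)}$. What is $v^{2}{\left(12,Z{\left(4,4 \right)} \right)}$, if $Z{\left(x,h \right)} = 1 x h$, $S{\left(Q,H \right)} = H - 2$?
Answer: $3844$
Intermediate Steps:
$S{\left(Q,H \right)} = -2 + H$ ($S{\left(Q,H \right)} = H - 2 = -2 + H$)
$Z{\left(x,h \right)} = h x$ ($Z{\left(x,h \right)} = x h = h x$)
$v{\left(V,E \right)} = 2 - 4 E$ ($v{\left(V,E \right)} = - (-2 + 4 E) = 2 - 4 E$)
$v^{2}{\left(12,Z{\left(4,4 \right)} \right)} = \left(2 - 4 \cdot 4 \cdot 4\right)^{2} = \left(2 - 64\right)^{2} = \left(-62\right)^{2} = 3844$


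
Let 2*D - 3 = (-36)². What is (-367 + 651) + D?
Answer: 1867/2 ≈ 933.50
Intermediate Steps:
D = 1299/2 (D = 3/2 + (½)*(-36)² = 3/2 + (½)*1296 = 3/2 + 648 = 1299/2 ≈ 649.50)
(-367 + 651) + D = (-367 + 651) + 1299/2 = 284 + 1299/2 = 1867/2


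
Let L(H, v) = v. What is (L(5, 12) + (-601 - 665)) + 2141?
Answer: 887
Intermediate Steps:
(L(5, 12) + (-601 - 665)) + 2141 = (12 + (-601 - 665)) + 2141 = (12 - 1266) + 2141 = -1254 + 2141 = 887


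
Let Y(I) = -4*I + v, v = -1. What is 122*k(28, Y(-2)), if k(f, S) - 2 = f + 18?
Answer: 5856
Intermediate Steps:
Y(I) = -1 - 4*I (Y(I) = -4*I - 1 = -1 - 4*I)
k(f, S) = 20 + f (k(f, S) = 2 + (f + 18) = 2 + (18 + f) = 20 + f)
122*k(28, Y(-2)) = 122*(20 + 28) = 122*48 = 5856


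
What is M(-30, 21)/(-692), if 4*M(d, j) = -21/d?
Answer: -7/27680 ≈ -0.00025289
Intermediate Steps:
M(d, j) = -21/(4*d) (M(d, j) = (-21/d)/4 = -21/(4*d))
M(-30, 21)/(-692) = -21/4/(-30)/(-692) = -21/4*(-1/30)*(-1/692) = (7/40)*(-1/692) = -7/27680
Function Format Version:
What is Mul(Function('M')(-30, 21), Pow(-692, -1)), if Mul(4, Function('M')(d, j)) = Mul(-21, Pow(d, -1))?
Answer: Rational(-7, 27680) ≈ -0.00025289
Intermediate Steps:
Function('M')(d, j) = Mul(Rational(-21, 4), Pow(d, -1)) (Function('M')(d, j) = Mul(Rational(1, 4), Mul(-21, Pow(d, -1))) = Mul(Rational(-21, 4), Pow(d, -1)))
Mul(Function('M')(-30, 21), Pow(-692, -1)) = Mul(Mul(Rational(-21, 4), Pow(-30, -1)), Pow(-692, -1)) = Mul(Mul(Rational(-21, 4), Rational(-1, 30)), Rational(-1, 692)) = Mul(Rational(7, 40), Rational(-1, 692)) = Rational(-7, 27680)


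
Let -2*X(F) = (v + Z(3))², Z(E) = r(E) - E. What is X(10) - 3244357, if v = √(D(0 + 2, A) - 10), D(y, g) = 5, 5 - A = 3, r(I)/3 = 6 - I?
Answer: -6488745/2 - 6*I*√5 ≈ -3.2444e+6 - 13.416*I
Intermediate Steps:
r(I) = 18 - 3*I (r(I) = 3*(6 - I) = 18 - 3*I)
A = 2 (A = 5 - 1*3 = 5 - 3 = 2)
Z(E) = 18 - 4*E (Z(E) = (18 - 3*E) - E = 18 - 4*E)
v = I*√5 (v = √(5 - 10) = √(-5) = I*√5 ≈ 2.2361*I)
X(F) = -(6 + I*√5)²/2 (X(F) = -(I*√5 + (18 - 4*3))²/2 = -(I*√5 + (18 - 12))²/2 = -(I*√5 + 6)²/2 = -(6 + I*√5)²/2)
X(10) - 3244357 = -(6 + I*√5)²/2 - 3244357 = -3244357 - (6 + I*√5)²/2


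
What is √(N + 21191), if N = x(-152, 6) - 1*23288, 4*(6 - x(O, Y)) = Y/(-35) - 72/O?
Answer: 3*I*√410989285/1330 ≈ 45.728*I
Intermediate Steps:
x(O, Y) = 6 + 18/O + Y/140 (x(O, Y) = 6 - (Y/(-35) - 72/O)/4 = 6 - (Y*(-1/35) - 72/O)/4 = 6 - (-Y/35 - 72/O)/4 = 6 - (-72/O - Y/35)/4 = 6 + (18/O + Y/140) = 6 + 18/O + Y/140)
N = -61930321/2660 (N = (6 + 18/(-152) + (1/140)*6) - 1*23288 = (6 + 18*(-1/152) + 3/70) - 23288 = (6 - 9/76 + 3/70) - 23288 = 15759/2660 - 23288 = -61930321/2660 ≈ -23282.)
√(N + 21191) = √(-61930321/2660 + 21191) = √(-5562261/2660) = 3*I*√410989285/1330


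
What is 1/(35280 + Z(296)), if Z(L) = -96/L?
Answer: 37/1305348 ≈ 2.8345e-5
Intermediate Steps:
1/(35280 + Z(296)) = 1/(35280 - 96/296) = 1/(35280 - 96*1/296) = 1/(35280 - 12/37) = 1/(1305348/37) = 37/1305348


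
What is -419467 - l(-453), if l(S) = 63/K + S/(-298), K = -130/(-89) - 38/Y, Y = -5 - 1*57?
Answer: -238395353255/568286 ≈ -4.1950e+5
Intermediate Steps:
Y = -62 (Y = -5 - 57 = -62)
K = 5721/2759 (K = -130/(-89) - 38/(-62) = -130*(-1/89) - 38*(-1/62) = 130/89 + 19/31 = 5721/2759 ≈ 2.0736)
l(S) = 57939/1907 - S/298 (l(S) = 63/(5721/2759) + S/(-298) = 63*(2759/5721) + S*(-1/298) = 57939/1907 - S/298)
-419467 - l(-453) = -419467 - (57939/1907 - 1/298*(-453)) = -419467 - (57939/1907 + 453/298) = -419467 - 1*18129693/568286 = -419467 - 18129693/568286 = -238395353255/568286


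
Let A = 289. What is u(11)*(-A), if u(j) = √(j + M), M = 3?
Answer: -289*√14 ≈ -1081.3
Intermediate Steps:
u(j) = √(3 + j) (u(j) = √(j + 3) = √(3 + j))
u(11)*(-A) = √(3 + 11)*(-1*289) = √14*(-289) = -289*√14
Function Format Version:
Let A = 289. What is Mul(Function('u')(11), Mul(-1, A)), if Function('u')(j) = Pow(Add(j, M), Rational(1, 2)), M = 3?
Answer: Mul(-289, Pow(14, Rational(1, 2))) ≈ -1081.3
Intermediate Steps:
Function('u')(j) = Pow(Add(3, j), Rational(1, 2)) (Function('u')(j) = Pow(Add(j, 3), Rational(1, 2)) = Pow(Add(3, j), Rational(1, 2)))
Mul(Function('u')(11), Mul(-1, A)) = Mul(Pow(Add(3, 11), Rational(1, 2)), Mul(-1, 289)) = Mul(Pow(14, Rational(1, 2)), -289) = Mul(-289, Pow(14, Rational(1, 2)))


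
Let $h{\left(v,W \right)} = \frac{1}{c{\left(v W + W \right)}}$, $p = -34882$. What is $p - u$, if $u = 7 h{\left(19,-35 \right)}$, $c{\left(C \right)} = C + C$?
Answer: $- \frac{6976399}{200} \approx -34882.0$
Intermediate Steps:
$c{\left(C \right)} = 2 C$
$h{\left(v,W \right)} = \frac{1}{2 W + 2 W v}$ ($h{\left(v,W \right)} = \frac{1}{2 \left(v W + W\right)} = \frac{1}{2 \left(W v + W\right)} = \frac{1}{2 \left(W + W v\right)} = \frac{1}{2 W + 2 W v}$)
$u = - \frac{1}{200}$ ($u = 7 \frac{1}{2 \left(-35\right) \left(1 + 19\right)} = 7 \cdot \frac{1}{2} \left(- \frac{1}{35}\right) \frac{1}{20} = 7 \left(- \frac{1}{1400}\right) = - \frac{1}{200} \approx -0.005$)
$p - u = -34882 - - \frac{1}{200} = -34882 + \frac{1}{200} = - \frac{6976399}{200}$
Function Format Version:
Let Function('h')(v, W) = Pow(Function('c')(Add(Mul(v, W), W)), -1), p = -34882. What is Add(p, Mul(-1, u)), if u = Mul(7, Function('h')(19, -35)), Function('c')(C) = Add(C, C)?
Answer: Rational(-6976399, 200) ≈ -34882.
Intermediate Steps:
Function('c')(C) = Mul(2, C)
Function('h')(v, W) = Pow(Add(Mul(2, W), Mul(2, W, v)), -1) (Function('h')(v, W) = Pow(Mul(2, Add(Mul(v, W), W)), -1) = Pow(Mul(2, Add(Mul(W, v), W)), -1) = Pow(Mul(2, Add(W, Mul(W, v))), -1) = Pow(Add(Mul(2, W), Mul(2, W, v)), -1))
u = Rational(-1, 200) (u = Mul(7, Mul(Rational(1, 2), Pow(-35, -1), Pow(Add(1, 19), -1))) = Mul(7, Mul(Rational(1, 2), Rational(-1, 35), Pow(20, -1))) = Mul(7, Mul(Rational(1, 2), Rational(-1, 35), Rational(1, 20))) = Mul(7, Rational(-1, 1400)) = Rational(-1, 200) ≈ -0.0050000)
Add(p, Mul(-1, u)) = Add(-34882, Mul(-1, Rational(-1, 200))) = Add(-34882, Rational(1, 200)) = Rational(-6976399, 200)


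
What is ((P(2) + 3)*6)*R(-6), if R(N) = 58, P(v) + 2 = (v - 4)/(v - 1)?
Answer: -348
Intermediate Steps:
P(v) = -2 + (-4 + v)/(-1 + v) (P(v) = -2 + (v - 4)/(v - 1) = -2 + (-4 + v)/(-1 + v))
((P(2) + 3)*6)*R(-6) = (((-2 - 1*2)/(-1 + 2) + 3)*6)*58 = (((-2 - 2)/1 + 3)*6)*58 = ((1*(-4) + 3)*6)*58 = ((-4 + 3)*6)*58 = -1*6*58 = -6*58 = -348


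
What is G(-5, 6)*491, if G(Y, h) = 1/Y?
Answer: -491/5 ≈ -98.200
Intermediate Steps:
G(-5, 6)*491 = 491/(-5) = -1/5*491 = -491/5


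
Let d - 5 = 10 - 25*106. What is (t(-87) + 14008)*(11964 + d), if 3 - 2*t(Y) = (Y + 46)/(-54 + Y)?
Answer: 18427750951/141 ≈ 1.3069e+8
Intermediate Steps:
d = -2635 (d = 5 + (10 - 25*106) = 5 + (10 - 2650) = 5 - 2640 = -2635)
t(Y) = 3/2 - (46 + Y)/(2*(-54 + Y)) (t(Y) = 3/2 - (Y + 46)/(2*(-54 + Y)) = 3/2 - (46 + Y)/(2*(-54 + Y)))
(t(-87) + 14008)*(11964 + d) = ((-104 - 87)/(-54 - 87) + 14008)*(11964 - 2635) = (-191/(-141) + 14008)*9329 = (-1/141*(-191) + 14008)*9329 = (191/141 + 14008)*9329 = (1975319/141)*9329 = 18427750951/141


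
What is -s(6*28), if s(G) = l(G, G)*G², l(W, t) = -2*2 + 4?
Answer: 0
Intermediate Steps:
l(W, t) = 0 (l(W, t) = -4 + 4 = 0)
s(G) = 0 (s(G) = 0*G² = 0)
-s(6*28) = -1*0 = 0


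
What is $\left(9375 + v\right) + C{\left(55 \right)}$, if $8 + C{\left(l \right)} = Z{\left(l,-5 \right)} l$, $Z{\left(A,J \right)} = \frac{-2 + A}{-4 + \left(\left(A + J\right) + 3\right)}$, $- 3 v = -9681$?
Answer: $\frac{620021}{49} \approx 12653.0$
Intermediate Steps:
$v = 3227$ ($v = \left(- \frac{1}{3}\right) \left(-9681\right) = 3227$)
$Z{\left(A,J \right)} = \frac{-2 + A}{-1 + A + J}$ ($Z{\left(A,J \right)} = \frac{-2 + A}{-4 + \left(3 + A + J\right)} = \frac{-2 + A}{-1 + A + J}$)
$C{\left(l \right)} = -8 + \frac{l \left(-2 + l\right)}{-6 + l}$ ($C{\left(l \right)} = -8 + \frac{-2 + l}{-1 + l - 5} l = -8 + \frac{-2 + l}{-6 + l} l = -8 + \frac{l \left(-2 + l\right)}{-6 + l}$)
$\left(9375 + v\right) + C{\left(55 \right)} = \left(9375 + 3227\right) + \frac{48 + 55^{2} - 550}{-6 + 55} = 12602 + \frac{48 + 3025 - 550}{49} = 12602 + \frac{1}{49} \cdot 2523 = 12602 + \frac{2523}{49} = \frac{620021}{49}$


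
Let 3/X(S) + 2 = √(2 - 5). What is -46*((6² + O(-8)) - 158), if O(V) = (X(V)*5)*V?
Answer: 28244/7 - 5520*I*√3/7 ≈ 4034.9 - 1365.8*I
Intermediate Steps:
X(S) = 3/(-2 + I*√3) (X(S) = 3/(-2 + √(2 - 5)) = 3/(-2 + √(-3)) = 3/(-2 + I*√3))
O(V) = V*(-30/7 - 15*I*√3/7) (O(V) = ((-6/7 - 3*I*√3/7)*5)*V = (-30/7 - 15*I*√3/7)*V = V*(-30/7 - 15*I*√3/7))
-46*((6² + O(-8)) - 158) = -46*((6² - 15/7*(-8)*(2 + I*√3)) - 158) = -46*((36 + (240/7 + 120*I*√3/7)) - 158) = -46*((492/7 + 120*I*√3/7) - 158) = -46*(-614/7 + 120*I*√3/7) = 28244/7 - 5520*I*√3/7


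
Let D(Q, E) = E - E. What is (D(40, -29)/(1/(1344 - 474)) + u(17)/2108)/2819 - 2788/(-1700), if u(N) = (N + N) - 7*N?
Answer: 14331671/8738900 ≈ 1.6400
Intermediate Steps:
u(N) = -5*N (u(N) = 2*N - 7*N = -5*N)
D(Q, E) = 0
(D(40, -29)/(1/(1344 - 474)) + u(17)/2108)/2819 - 2788/(-1700) = (0/(1/(1344 - 474)) - 5*17/2108)/2819 - 2788/(-1700) = (0/(1/870) - 85*1/2108)*(1/2819) - 2788*(-1/1700) = (0/(1/870) - 5/124)*(1/2819) + 41/25 = (0*870 - 5/124)*(1/2819) + 41/25 = (0 - 5/124)*(1/2819) + 41/25 = -5/124*1/2819 + 41/25 = -5/349556 + 41/25 = 14331671/8738900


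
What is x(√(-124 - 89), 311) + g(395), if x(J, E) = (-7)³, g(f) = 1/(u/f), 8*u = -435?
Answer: -30473/87 ≈ -350.26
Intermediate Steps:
u = -435/8 (u = (⅛)*(-435) = -435/8 ≈ -54.375)
g(f) = -8*f/435 (g(f) = 1/(-435/(8*f)) = -8*f/435)
x(J, E) = -343
x(√(-124 - 89), 311) + g(395) = -343 - 8/435*395 = -343 - 632/87 = -30473/87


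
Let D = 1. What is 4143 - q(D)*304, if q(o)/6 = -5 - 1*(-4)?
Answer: 5967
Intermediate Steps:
q(o) = -6 (q(o) = 6*(-5 - 1*(-4)) = 6*(-5 + 4) = 6*(-1) = -6)
4143 - q(D)*304 = 4143 - (-6)*304 = 4143 - 1*(-1824) = 4143 + 1824 = 5967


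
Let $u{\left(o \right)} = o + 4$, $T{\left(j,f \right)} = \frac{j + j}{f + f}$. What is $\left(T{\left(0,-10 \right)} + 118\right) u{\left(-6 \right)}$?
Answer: $-236$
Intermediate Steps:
$T{\left(j,f \right)} = \frac{j}{f}$ ($T{\left(j,f \right)} = \frac{2 j}{2 f} = 2 j \frac{1}{2 f} = \frac{j}{f}$)
$u{\left(o \right)} = 4 + o$
$\left(T{\left(0,-10 \right)} + 118\right) u{\left(-6 \right)} = \left(\frac{0}{-10} + 118\right) \left(4 - 6\right) = \left(0 \left(- \frac{1}{10}\right) + 118\right) \left(-2\right) = \left(0 + 118\right) \left(-2\right) = 118 \left(-2\right) = -236$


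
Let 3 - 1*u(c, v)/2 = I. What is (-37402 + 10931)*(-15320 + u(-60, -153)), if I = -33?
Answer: 403629808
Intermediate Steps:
u(c, v) = 72 (u(c, v) = 6 - 2*(-33) = 6 + 66 = 72)
(-37402 + 10931)*(-15320 + u(-60, -153)) = (-37402 + 10931)*(-15320 + 72) = -26471*(-15248) = 403629808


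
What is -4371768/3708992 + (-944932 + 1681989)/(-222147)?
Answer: -463114207805/102992680728 ≈ -4.4966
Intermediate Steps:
-4371768/3708992 + (-944932 + 1681989)/(-222147) = -4371768*1/3708992 + 737057*(-1/222147) = -546471/463624 - 737057/222147 = -463114207805/102992680728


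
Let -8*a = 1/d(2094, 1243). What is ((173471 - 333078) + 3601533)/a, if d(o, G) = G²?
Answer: -42543554594992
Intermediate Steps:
a = -1/12360392 (a = -1/(8*(1243²)) = -⅛/1545049 = -⅛*1/1545049 = -1/12360392 ≈ -8.0904e-8)
((173471 - 333078) + 3601533)/a = ((173471 - 333078) + 3601533)/(-1/12360392) = (-159607 + 3601533)*(-12360392) = 3441926*(-12360392) = -42543554594992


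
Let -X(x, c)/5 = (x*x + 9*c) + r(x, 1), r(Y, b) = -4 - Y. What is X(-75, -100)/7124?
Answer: -5995/1781 ≈ -3.3661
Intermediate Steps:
X(x, c) = 20 - 45*c - 5*x**2 + 5*x (X(x, c) = -5*((x*x + 9*c) + (-4 - x)) = -5*((x**2 + 9*c) + (-4 - x)) = -5*(-4 + x**2 - x + 9*c) = 20 - 45*c - 5*x**2 + 5*x)
X(-75, -100)/7124 = (20 - 45*(-100) - 5*(-75)**2 + 5*(-75))/7124 = (20 + 4500 - 5*5625 - 375)*(1/7124) = (20 + 4500 - 28125 - 375)*(1/7124) = -23980*1/7124 = -5995/1781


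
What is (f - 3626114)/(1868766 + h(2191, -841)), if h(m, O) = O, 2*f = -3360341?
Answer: -10612569/3735850 ≈ -2.8407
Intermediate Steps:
f = -3360341/2 (f = (1/2)*(-3360341) = -3360341/2 ≈ -1.6802e+6)
(f - 3626114)/(1868766 + h(2191, -841)) = (-3360341/2 - 3626114)/(1868766 - 841) = -10612569/2/1867925 = -10612569/2*1/1867925 = -10612569/3735850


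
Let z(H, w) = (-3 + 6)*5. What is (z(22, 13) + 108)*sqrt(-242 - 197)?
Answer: 123*I*sqrt(439) ≈ 2577.1*I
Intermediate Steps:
z(H, w) = 15 (z(H, w) = 3*5 = 15)
(z(22, 13) + 108)*sqrt(-242 - 197) = (15 + 108)*sqrt(-242 - 197) = 123*sqrt(-439) = 123*(I*sqrt(439)) = 123*I*sqrt(439)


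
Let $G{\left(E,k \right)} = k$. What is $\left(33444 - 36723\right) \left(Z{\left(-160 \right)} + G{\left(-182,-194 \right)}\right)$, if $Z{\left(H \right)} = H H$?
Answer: $-83306274$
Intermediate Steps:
$Z{\left(H \right)} = H^{2}$
$\left(33444 - 36723\right) \left(Z{\left(-160 \right)} + G{\left(-182,-194 \right)}\right) = \left(33444 - 36723\right) \left(\left(-160\right)^{2} - 194\right) = - 3279 \left(25600 - 194\right) = \left(-3279\right) 25406 = -83306274$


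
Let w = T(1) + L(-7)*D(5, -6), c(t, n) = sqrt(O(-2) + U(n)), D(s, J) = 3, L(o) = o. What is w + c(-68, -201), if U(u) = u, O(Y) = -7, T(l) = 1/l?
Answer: -20 + 4*I*sqrt(13) ≈ -20.0 + 14.422*I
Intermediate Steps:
c(t, n) = sqrt(-7 + n)
w = -20 (w = 1/1 - 7*3 = 1 - 21 = -20)
w + c(-68, -201) = -20 + sqrt(-7 - 201) = -20 + sqrt(-208) = -20 + 4*I*sqrt(13)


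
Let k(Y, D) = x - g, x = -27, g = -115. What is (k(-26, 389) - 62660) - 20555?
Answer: -83127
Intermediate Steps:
k(Y, D) = 88 (k(Y, D) = -27 - 1*(-115) = -27 + 115 = 88)
(k(-26, 389) - 62660) - 20555 = (88 - 62660) - 20555 = -62572 - 20555 = -83127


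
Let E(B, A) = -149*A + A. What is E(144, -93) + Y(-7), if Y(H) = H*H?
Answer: 13813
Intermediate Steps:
Y(H) = H²
E(B, A) = -148*A
E(144, -93) + Y(-7) = -148*(-93) + (-7)² = 13764 + 49 = 13813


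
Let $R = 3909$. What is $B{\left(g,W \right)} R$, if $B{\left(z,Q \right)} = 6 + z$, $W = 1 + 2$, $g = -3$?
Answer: $11727$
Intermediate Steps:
$W = 3$
$B{\left(g,W \right)} R = \left(6 - 3\right) 3909 = 3 \cdot 3909 = 11727$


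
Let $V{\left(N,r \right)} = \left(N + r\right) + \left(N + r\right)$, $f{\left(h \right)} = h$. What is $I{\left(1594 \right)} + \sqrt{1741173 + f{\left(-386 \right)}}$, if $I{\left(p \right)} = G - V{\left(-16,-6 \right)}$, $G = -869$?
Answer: $-825 + \sqrt{1740787} \approx 494.39$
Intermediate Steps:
$V{\left(N,r \right)} = 2 N + 2 r$
$I{\left(p \right)} = -825$ ($I{\left(p \right)} = -869 - \left(2 \left(-16\right) + 2 \left(-6\right)\right) = -869 - \left(-32 - 12\right) = -869 - -44 = -869 + 44 = -825$)
$I{\left(1594 \right)} + \sqrt{1741173 + f{\left(-386 \right)}} = -825 + \sqrt{1741173 - 386} = -825 + \sqrt{1740787}$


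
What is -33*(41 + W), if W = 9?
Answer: -1650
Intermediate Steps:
-33*(41 + W) = -33*(41 + 9) = -33*50 = -1650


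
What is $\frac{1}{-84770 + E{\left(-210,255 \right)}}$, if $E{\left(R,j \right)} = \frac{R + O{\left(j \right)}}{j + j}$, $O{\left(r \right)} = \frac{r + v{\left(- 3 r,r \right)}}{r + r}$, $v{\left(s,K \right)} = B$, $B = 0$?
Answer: $- \frac{1020}{86465819} \approx -1.1797 \cdot 10^{-5}$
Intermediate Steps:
$v{\left(s,K \right)} = 0$
$O{\left(r \right)} = \frac{1}{2}$ ($O{\left(r \right)} = \frac{r + 0}{r + r} = \frac{r}{2 r} = r \frac{1}{2 r} = \frac{1}{2}$)
$E{\left(R,j \right)} = \frac{\frac{1}{2} + R}{2 j}$ ($E{\left(R,j \right)} = \frac{R + \frac{1}{2}}{j + j} = \frac{\frac{1}{2} + R}{2 j}$)
$\frac{1}{-84770 + E{\left(-210,255 \right)}} = \frac{1}{-84770 + \frac{1 + 2 \left(-210\right)}{4 \cdot 255}} = \frac{1}{-84770 + \frac{1}{4} \cdot \frac{1}{255} \left(1 - 420\right)} = \frac{1}{-84770 + \frac{1}{4} \cdot \frac{1}{255} \left(-419\right)} = \frac{1}{-84770 - \frac{419}{1020}} = \frac{1}{- \frac{86465819}{1020}} = - \frac{1020}{86465819}$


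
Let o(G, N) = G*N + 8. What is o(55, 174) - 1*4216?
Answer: 5362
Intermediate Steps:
o(G, N) = 8 + G*N
o(55, 174) - 1*4216 = (8 + 55*174) - 1*4216 = (8 + 9570) - 4216 = 9578 - 4216 = 5362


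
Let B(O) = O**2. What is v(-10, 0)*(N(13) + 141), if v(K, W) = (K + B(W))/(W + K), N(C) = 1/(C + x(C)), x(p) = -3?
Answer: 1411/10 ≈ 141.10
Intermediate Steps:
N(C) = 1/(-3 + C) (N(C) = 1/(C - 3) = 1/(-3 + C))
v(K, W) = (K + W**2)/(K + W) (v(K, W) = (K + W**2)/(W + K) = (K + W**2)/(K + W))
v(-10, 0)*(N(13) + 141) = ((-10 + 0**2)/(-10 + 0))*(1/(-3 + 13) + 141) = ((-10 + 0)/(-10))*(1/10 + 141) = (-1/10*(-10))*(1/10 + 141) = 1*(1411/10) = 1411/10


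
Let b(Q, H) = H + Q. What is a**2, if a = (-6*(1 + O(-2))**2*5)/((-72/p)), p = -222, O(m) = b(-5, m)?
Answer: 11088900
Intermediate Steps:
O(m) = -5 + m (O(m) = m - 5 = -5 + m)
a = -3330 (a = (-6*(1 + (-5 - 2))**2*5)/((-72/(-222))) = (-6*(1 - 7)**2*5)/((-72*(-1/222))) = (-6*(-6)**2*5)/(12/37) = (-6*36*5)*(37/12) = -216*5*(37/12) = -1080*37/12 = -3330)
a**2 = (-3330)**2 = 11088900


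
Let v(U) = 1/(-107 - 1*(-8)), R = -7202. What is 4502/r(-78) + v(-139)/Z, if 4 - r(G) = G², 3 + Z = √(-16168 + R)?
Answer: -1736659217/2345381280 + I*√23370/2314521 ≈ -0.74046 + 6.6049e-5*I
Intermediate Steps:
Z = -3 + I*√23370 (Z = -3 + √(-16168 - 7202) = -3 + √(-23370) = -3 + I*√23370 ≈ -3.0 + 152.87*I)
v(U) = -1/99 (v(U) = 1/(-107 + 8) = 1/(-99) = -1/99)
r(G) = 4 - G²
4502/r(-78) + v(-139)/Z = 4502/(4 - 1*(-78)²) - 1/(99*(-3 + I*√23370)) = 4502/(4 - 1*6084) - 1/(99*(-3 + I*√23370)) = 4502/(4 - 6084) - 1/(99*(-3 + I*√23370)) = 4502/(-6080) - 1/(99*(-3 + I*√23370)) = 4502*(-1/6080) - 1/(99*(-3 + I*√23370)) = -2251/3040 - 1/(99*(-3 + I*√23370))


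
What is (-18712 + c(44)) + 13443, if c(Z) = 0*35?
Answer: -5269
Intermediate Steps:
c(Z) = 0
(-18712 + c(44)) + 13443 = (-18712 + 0) + 13443 = -18712 + 13443 = -5269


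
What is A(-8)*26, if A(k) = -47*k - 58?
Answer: 8268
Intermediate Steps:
A(k) = -58 - 47*k
A(-8)*26 = (-58 - 47*(-8))*26 = (-58 + 376)*26 = 318*26 = 8268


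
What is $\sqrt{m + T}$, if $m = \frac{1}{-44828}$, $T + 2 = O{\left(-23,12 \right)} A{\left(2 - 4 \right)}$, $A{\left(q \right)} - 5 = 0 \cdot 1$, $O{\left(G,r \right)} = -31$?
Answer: $\frac{i \sqrt{78874832379}}{22414} \approx 12.53 i$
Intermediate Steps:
$A{\left(q \right)} = 5$ ($A{\left(q \right)} = 5 + 0 \cdot 1 = 5 + 0 = 5$)
$T = -157$ ($T = -2 - 155 = -157$)
$m = - \frac{1}{44828} \approx -2.2307 \cdot 10^{-5}$
$\sqrt{m + T} = \sqrt{- \frac{1}{44828} - 157} = \sqrt{- \frac{7037997}{44828}} = \frac{i \sqrt{78874832379}}{22414}$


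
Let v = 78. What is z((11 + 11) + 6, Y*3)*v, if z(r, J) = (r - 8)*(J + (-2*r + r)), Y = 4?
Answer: -24960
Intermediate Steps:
z(r, J) = (-8 + r)*(J - r)
z((11 + 11) + 6, Y*3)*v = (-((11 + 11) + 6)² - 32*3 + 8*((11 + 11) + 6) + (4*3)*((11 + 11) + 6))*78 = (-(22 + 6)² - 8*12 + 8*(22 + 6) + 12*(22 + 6))*78 = (-1*28² - 96 + 8*28 + 12*28)*78 = (-1*784 - 96 + 224 + 336)*78 = (-784 - 96 + 224 + 336)*78 = -320*78 = -24960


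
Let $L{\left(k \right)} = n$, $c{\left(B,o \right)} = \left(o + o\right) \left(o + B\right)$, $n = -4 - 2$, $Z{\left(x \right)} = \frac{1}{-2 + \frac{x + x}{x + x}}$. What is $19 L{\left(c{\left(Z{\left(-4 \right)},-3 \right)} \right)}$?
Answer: $-114$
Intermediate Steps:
$Z{\left(x \right)} = -1$ ($Z{\left(x \right)} = \frac{1}{-2 + \frac{2 x}{2 x}} = \frac{1}{-2 + 2 x \frac{1}{2 x}} = \frac{1}{-2 + 1} = \frac{1}{-1} = -1$)
$n = -6$ ($n = -4 - 2 = -6$)
$c{\left(B,o \right)} = 2 o \left(B + o\right)$
$L{\left(k \right)} = -6$
$19 L{\left(c{\left(Z{\left(-4 \right)},-3 \right)} \right)} = 19 \left(-6\right) = -114$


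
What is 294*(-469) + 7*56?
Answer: -137494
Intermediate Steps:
294*(-469) + 7*56 = -137886 + 392 = -137494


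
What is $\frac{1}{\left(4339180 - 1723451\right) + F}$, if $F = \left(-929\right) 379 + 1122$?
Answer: $\frac{1}{2264760} \approx 4.4155 \cdot 10^{-7}$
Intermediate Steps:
$F = -350969$ ($F = -352091 + 1122 = -350969$)
$\frac{1}{\left(4339180 - 1723451\right) + F} = \frac{1}{\left(4339180 - 1723451\right) - 350969} = \frac{1}{2615729 - 350969} = \frac{1}{2264760}$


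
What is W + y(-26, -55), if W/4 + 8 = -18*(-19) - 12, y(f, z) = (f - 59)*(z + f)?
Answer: 8173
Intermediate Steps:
y(f, z) = (-59 + f)*(f + z)
W = 1288 (W = -32 + 4*(-18*(-19) - 12) = -32 + 4*(342 - 12) = -32 + 4*330 = -32 + 1320 = 1288)
W + y(-26, -55) = 1288 + ((-26)² - 59*(-26) - 59*(-55) - 26*(-55)) = 1288 + (676 + 1534 + 3245 + 1430) = 1288 + 6885 = 8173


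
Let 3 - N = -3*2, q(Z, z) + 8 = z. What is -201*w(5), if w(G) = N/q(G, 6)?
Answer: 1809/2 ≈ 904.50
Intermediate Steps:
q(Z, z) = -8 + z
N = 9 (N = 3 - (-3)*2 = 3 - 1*(-6) = 3 + 6 = 9)
w(G) = -9/2 (w(G) = 9/(-8 + 6) = 9/(-2) = 9*(-½) = -9/2)
-201*w(5) = -201*(-9/2) = 1809/2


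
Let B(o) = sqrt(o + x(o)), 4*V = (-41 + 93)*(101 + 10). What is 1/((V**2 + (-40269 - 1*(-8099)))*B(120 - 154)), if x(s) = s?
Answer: -I*sqrt(17)/69702686 ≈ -5.9153e-8*I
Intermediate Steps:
V = 1443 (V = ((-41 + 93)*(101 + 10))/4 = (52*111)/4 = (1/4)*5772 = 1443)
B(o) = sqrt(2)*sqrt(o) (B(o) = sqrt(o + o) = sqrt(2*o) = sqrt(2)*sqrt(o))
1/((V**2 + (-40269 - 1*(-8099)))*B(120 - 154)) = 1/((1443**2 + (-40269 - 1*(-8099)))*((sqrt(2)*sqrt(120 - 154)))) = 1/((2082249 + (-40269 + 8099))*((sqrt(2)*sqrt(-34)))) = 1/((2082249 - 32170)*((sqrt(2)*(I*sqrt(34))))) = 1/(2050079*((2*I*sqrt(17)))) = (-I*sqrt(17)/34)/2050079 = -I*sqrt(17)/69702686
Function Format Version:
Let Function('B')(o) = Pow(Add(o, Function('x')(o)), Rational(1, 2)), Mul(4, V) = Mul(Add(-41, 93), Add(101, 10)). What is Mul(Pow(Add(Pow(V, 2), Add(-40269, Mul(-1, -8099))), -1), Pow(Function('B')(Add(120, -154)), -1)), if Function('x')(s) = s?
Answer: Mul(Rational(-1, 69702686), I, Pow(17, Rational(1, 2))) ≈ Mul(-5.9153e-8, I)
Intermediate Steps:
V = 1443 (V = Mul(Rational(1, 4), Mul(Add(-41, 93), Add(101, 10))) = Mul(Rational(1, 4), Mul(52, 111)) = Mul(Rational(1, 4), 5772) = 1443)
Function('B')(o) = Mul(Pow(2, Rational(1, 2)), Pow(o, Rational(1, 2))) (Function('B')(o) = Pow(Add(o, o), Rational(1, 2)) = Pow(Mul(2, o), Rational(1, 2)) = Mul(Pow(2, Rational(1, 2)), Pow(o, Rational(1, 2))))
Mul(Pow(Add(Pow(V, 2), Add(-40269, Mul(-1, -8099))), -1), Pow(Function('B')(Add(120, -154)), -1)) = Mul(Pow(Add(Pow(1443, 2), Add(-40269, Mul(-1, -8099))), -1), Pow(Mul(Pow(2, Rational(1, 2)), Pow(Add(120, -154), Rational(1, 2))), -1)) = Mul(Pow(Add(2082249, Add(-40269, 8099)), -1), Pow(Mul(Pow(2, Rational(1, 2)), Pow(-34, Rational(1, 2))), -1)) = Mul(Pow(Add(2082249, -32170), -1), Pow(Mul(Pow(2, Rational(1, 2)), Mul(I, Pow(34, Rational(1, 2)))), -1)) = Mul(Pow(2050079, -1), Pow(Mul(2, I, Pow(17, Rational(1, 2))), -1)) = Mul(Rational(1, 2050079), Mul(Rational(-1, 34), I, Pow(17, Rational(1, 2)))) = Mul(Rational(-1, 69702686), I, Pow(17, Rational(1, 2)))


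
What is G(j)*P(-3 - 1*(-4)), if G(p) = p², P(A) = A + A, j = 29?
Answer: 1682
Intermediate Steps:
P(A) = 2*A
G(j)*P(-3 - 1*(-4)) = 29²*(2*(-3 - 1*(-4))) = 841*(2*(-3 + 4)) = 841*(2*1) = 841*2 = 1682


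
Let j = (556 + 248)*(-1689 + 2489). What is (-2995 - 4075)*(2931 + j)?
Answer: -4568146170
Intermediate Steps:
j = 643200 (j = 804*800 = 643200)
(-2995 - 4075)*(2931 + j) = (-2995 - 4075)*(2931 + 643200) = -7070*646131 = -4568146170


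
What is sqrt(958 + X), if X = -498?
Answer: 2*sqrt(115) ≈ 21.448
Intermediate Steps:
sqrt(958 + X) = sqrt(958 - 498) = sqrt(460) = 2*sqrt(115)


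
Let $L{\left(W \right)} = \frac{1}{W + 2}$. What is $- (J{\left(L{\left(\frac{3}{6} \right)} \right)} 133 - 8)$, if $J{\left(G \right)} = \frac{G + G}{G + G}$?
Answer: $-125$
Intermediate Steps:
$L{\left(W \right)} = \frac{1}{2 + W}$
$J{\left(G \right)} = 1$ ($J{\left(G \right)} = \frac{2 G}{2 G} = 2 G \frac{1}{2 G} = 1$)
$- (J{\left(L{\left(\frac{3}{6} \right)} \right)} 133 - 8) = - (1 \cdot 133 - 8) = - (133 - 8) = \left(-1\right) 125 = -125$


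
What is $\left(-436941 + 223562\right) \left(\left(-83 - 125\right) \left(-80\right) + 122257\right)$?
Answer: $-29637702963$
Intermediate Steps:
$\left(-436941 + 223562\right) \left(\left(-83 - 125\right) \left(-80\right) + 122257\right) = - 213379 \left(\left(-208\right) \left(-80\right) + 122257\right) = - 213379 \left(16640 + 122257\right) = \left(-213379\right) 138897 = -29637702963$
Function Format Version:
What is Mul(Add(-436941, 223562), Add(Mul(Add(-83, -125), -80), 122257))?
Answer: -29637702963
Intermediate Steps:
Mul(Add(-436941, 223562), Add(Mul(Add(-83, -125), -80), 122257)) = Mul(-213379, Add(Mul(-208, -80), 122257)) = Mul(-213379, Add(16640, 122257)) = Mul(-213379, 138897) = -29637702963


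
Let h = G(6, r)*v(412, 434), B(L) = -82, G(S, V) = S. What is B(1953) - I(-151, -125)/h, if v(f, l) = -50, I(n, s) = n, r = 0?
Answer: -24751/300 ≈ -82.503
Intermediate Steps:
h = -300 (h = 6*(-50) = -300)
B(1953) - I(-151, -125)/h = -82 - (-151)/(-300) = -82 - (-151)*(-1)/300 = -82 - 1*151/300 = -82 - 151/300 = -24751/300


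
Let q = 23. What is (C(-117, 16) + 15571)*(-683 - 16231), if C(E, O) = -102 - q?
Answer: -261253644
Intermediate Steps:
C(E, O) = -125 (C(E, O) = -102 - 1*23 = -102 - 23 = -125)
(C(-117, 16) + 15571)*(-683 - 16231) = (-125 + 15571)*(-683 - 16231) = 15446*(-16914) = -261253644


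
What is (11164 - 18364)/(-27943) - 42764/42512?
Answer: -222217013/296978204 ≈ -0.74826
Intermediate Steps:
(11164 - 18364)/(-27943) - 42764/42512 = -7200*(-1/27943) - 42764*1/42512 = 7200/27943 - 10691/10628 = -222217013/296978204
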